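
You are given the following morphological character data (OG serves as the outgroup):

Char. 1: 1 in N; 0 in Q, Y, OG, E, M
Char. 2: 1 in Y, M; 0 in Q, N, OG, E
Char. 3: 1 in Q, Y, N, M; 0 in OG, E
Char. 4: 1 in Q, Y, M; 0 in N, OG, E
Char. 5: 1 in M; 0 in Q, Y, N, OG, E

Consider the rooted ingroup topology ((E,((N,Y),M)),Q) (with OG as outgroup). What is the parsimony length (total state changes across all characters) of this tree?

Map each character onto ((E,((N,Y),M)),Q) (rooted by OG) and count the minimum state changes it requires (Fitch parsimony):
Char. 1: 1; Char. 2: 2; Char. 3: 2; Char. 4: 3; Char. 5: 1.
Total tree length = 9.

9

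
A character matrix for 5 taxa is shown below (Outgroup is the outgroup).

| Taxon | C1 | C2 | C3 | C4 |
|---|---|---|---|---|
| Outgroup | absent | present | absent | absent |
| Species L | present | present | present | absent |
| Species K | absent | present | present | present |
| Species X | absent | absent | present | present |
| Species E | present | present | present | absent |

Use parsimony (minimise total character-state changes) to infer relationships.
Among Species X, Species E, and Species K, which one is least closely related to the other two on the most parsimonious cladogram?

Species E

Character polarity is set by the outgroup: the derived state is whichever differs from the outgroup's state, so for C2 the derived state is 'absent', and for the remaining characters it is 'present'.
C1 (derived state 'present') is shared by Species E and Species L — a synapomorphy uniting that clade.
C2: derived state 'absent' in Species X only — an autapomorphy, so it tells us nothing about relationships among taxa.
All ingroup taxa share the derived state 'present' for C3; it defines the ingroup but does not resolve relationships within it.
C4: derived state 'present' in Species K and Species X only — synapomorphy for {Species K, Species X}.
Most parsimonious ingroup topology: ((Species L,Species E),(Species K,Species X)).
Species K and Species X share a more recent common ancestor with each other than either does with Species E, so Species E is the least closely related of the three.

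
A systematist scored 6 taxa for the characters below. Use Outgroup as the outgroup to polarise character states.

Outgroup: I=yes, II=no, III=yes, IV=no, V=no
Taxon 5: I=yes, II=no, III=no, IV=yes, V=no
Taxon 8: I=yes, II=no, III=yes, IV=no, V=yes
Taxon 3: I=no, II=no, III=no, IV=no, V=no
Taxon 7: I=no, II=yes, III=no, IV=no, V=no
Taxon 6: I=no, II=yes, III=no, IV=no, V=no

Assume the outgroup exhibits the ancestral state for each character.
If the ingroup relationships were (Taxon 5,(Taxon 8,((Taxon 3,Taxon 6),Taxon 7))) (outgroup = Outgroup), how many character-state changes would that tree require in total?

7

Map each character onto (Taxon 5,(Taxon 8,((Taxon 3,Taxon 6),Taxon 7))) (rooted by Outgroup) and count the minimum state changes it requires (Fitch parsimony):
I: 1; II: 2; III: 2; IV: 1; V: 1.
Total tree length = 7.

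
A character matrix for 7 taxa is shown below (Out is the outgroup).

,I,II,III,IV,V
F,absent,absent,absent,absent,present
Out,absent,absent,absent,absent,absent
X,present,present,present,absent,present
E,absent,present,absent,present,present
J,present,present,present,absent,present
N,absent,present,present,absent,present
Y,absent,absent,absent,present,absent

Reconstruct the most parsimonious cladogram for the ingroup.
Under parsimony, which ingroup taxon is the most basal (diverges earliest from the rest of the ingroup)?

The outgroup has state 'absent' for every character, so 'present' is the derived state throughout.
I: derived state 'present' in J and X only — synapomorphy for {J, X}.
II (derived state 'present') is shared by E, J, N, and X — a synapomorphy uniting that clade.
Only J, N, and X show the derived state 'present' for III, supporting them as a clade.
IV (state 'present') occurs in E and Y but conflicts with the nesting implied by the other characters — most parsimoniously interpreted as homoplasy.
Only E, F, J, N, and X show the derived state 'present' for V, supporting them as a clade.
Most parsimonious ingroup topology: ((F,(E,(N,(J,X)))),Y).
Y is sister to the clade containing all other ingroup taxa, so it is the earliest-diverging (most basal) ingroup lineage.

Y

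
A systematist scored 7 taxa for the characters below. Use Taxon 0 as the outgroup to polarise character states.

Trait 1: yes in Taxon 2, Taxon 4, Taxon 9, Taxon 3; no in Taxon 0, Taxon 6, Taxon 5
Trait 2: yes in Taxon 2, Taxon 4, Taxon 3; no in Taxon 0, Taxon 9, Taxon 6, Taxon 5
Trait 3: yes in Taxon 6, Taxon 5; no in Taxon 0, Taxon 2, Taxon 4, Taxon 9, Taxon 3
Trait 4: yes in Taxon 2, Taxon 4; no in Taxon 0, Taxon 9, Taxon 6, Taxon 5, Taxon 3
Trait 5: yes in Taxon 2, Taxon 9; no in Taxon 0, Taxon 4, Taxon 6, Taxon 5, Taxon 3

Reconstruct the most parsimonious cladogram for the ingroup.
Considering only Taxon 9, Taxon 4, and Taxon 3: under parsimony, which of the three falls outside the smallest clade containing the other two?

Taxon 9

The outgroup has state 'no' for every character, so 'yes' is the derived state throughout.
Trait 1: derived state 'yes' in Taxon 2, Taxon 3, Taxon 4, and Taxon 9 only — synapomorphy for {Taxon 2, Taxon 3, Taxon 4, Taxon 9}.
Only Taxon 2, Taxon 3, and Taxon 4 show the derived state 'yes' for Trait 2, supporting them as a clade.
Trait 3: derived state 'yes' in Taxon 5 and Taxon 6 only — synapomorphy for {Taxon 5, Taxon 6}.
Trait 4 (derived state 'yes') is shared by Taxon 2 and Taxon 4 — a synapomorphy uniting that clade.
Trait 5 groups Taxon 2 and Taxon 9, which is incompatible with the clades supported by the remaining characters; treating it as convergent (homoplasy) costs fewer steps than any alternative tree.
Most parsimonious ingroup topology: ((((Taxon 2,Taxon 4),Taxon 3),Taxon 9),(Taxon 6,Taxon 5)).
Taxon 4 and Taxon 3 share a more recent common ancestor with each other than either does with Taxon 9, so Taxon 9 is the least closely related of the three.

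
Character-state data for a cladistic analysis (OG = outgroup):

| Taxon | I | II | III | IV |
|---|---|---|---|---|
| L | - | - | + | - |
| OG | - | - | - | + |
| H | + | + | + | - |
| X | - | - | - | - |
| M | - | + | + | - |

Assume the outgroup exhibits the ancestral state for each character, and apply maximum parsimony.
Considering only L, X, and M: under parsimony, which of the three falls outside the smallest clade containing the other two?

X

Character polarity is set by the outgroup: the derived state is whichever differs from the outgroup's state, so for IV the derived state is '-', and for the remaining characters it is '+'.
I (derived state '+') is unique to H (autapomorphy; uninformative for grouping).
Only H and M show the derived state '+' for II, supporting them as a clade.
III (derived state '+') is shared by H, L, and M — a synapomorphy uniting that clade.
All ingroup taxa share the derived state '-' for IV; it defines the ingroup but does not resolve relationships within it.
Most parsimonious ingroup topology: ((L,(H,M)),X).
L and M share a more recent common ancestor with each other than either does with X, so X is the least closely related of the three.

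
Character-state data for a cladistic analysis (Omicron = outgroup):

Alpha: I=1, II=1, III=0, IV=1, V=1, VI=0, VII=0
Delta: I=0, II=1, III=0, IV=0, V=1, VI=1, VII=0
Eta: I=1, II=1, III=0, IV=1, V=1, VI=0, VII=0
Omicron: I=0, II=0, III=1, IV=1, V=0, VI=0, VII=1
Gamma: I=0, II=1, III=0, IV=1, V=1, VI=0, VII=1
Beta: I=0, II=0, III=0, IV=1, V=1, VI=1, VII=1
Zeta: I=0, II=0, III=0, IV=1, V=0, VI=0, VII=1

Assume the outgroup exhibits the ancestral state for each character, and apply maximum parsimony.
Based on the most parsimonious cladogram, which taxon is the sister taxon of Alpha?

Character polarity is set by the outgroup: the derived state is whichever differs from the outgroup's state, so for III, IV, VII the derived state is '0', and for the remaining characters it is '1'.
I: derived state '1' in Alpha and Eta only — synapomorphy for {Alpha, Eta}.
Only Alpha, Delta, Eta, and Gamma show the derived state '1' for II, supporting them as a clade.
III (derived state '0') is shared by all ingroup taxa — unites the whole ingroup.
IV (derived state '0') is unique to Delta (autapomorphy; uninformative for grouping).
V: derived state '1' in Alpha, Beta, Delta, Eta, and Gamma only — synapomorphy for {Alpha, Beta, Delta, Eta, Gamma}.
VI groups Beta and Delta, which is incompatible with the clades supported by the remaining characters; treating it as convergent (homoplasy) costs fewer steps than any alternative tree.
VII (derived state '0') is shared by Alpha, Delta, and Eta — a synapomorphy uniting that clade.
Most parsimonious ingroup topology: ((Beta,((Delta,(Alpha,Eta)),Gamma)),Zeta).
Alpha and Eta form a cherry on this tree, so they are sister taxa.

Eta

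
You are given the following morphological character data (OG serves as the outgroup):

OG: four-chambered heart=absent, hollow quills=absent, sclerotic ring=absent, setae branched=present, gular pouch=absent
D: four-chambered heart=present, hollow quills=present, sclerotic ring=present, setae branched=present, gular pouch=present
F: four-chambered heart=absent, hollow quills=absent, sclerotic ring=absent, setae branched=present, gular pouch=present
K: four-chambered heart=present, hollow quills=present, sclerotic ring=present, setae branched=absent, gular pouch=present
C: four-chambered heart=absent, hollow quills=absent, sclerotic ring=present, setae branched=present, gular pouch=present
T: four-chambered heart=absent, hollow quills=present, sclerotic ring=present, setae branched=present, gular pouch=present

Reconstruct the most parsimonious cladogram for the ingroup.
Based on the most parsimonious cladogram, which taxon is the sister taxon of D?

Character polarity is set by the outgroup: the derived state is whichever differs from the outgroup's state, so for setae branched the derived state is 'absent', and for the remaining characters it is 'present'.
four-chambered heart (derived state 'present') is shared by D and K — a synapomorphy uniting that clade.
hollow quills: derived state 'present' in D, K, and T only — synapomorphy for {D, K, T}.
sclerotic ring (derived state 'present') is shared by C, D, K, and T — a synapomorphy uniting that clade.
setae branched: derived state 'absent' in K only — an autapomorphy, so it tells us nothing about relationships among taxa.
gular pouch (derived state 'present') is shared by all ingroup taxa — unites the whole ingroup.
Most parsimonious ingroup topology: ((((D,K),T),C),F).
D and K form a cherry on this tree, so they are sister taxa.

K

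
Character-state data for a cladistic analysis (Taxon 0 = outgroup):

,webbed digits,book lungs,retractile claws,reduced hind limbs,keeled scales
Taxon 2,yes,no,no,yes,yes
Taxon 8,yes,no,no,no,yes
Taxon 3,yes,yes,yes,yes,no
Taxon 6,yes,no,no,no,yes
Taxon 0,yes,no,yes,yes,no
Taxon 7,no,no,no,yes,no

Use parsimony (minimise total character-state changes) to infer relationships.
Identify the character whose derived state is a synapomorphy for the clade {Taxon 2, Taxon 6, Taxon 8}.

Character polarity is set by the outgroup: the derived state is whichever differs from the outgroup's state, so for webbed digits, retractile claws, reduced hind limbs the derived state is 'no', and for the remaining characters it is 'yes'.
webbed digits: derived state 'no' in Taxon 7 only — an autapomorphy, so it tells us nothing about relationships among taxa.
book lungs (derived state 'yes') is unique to Taxon 3 (autapomorphy; uninformative for grouping).
retractile claws (derived state 'no') is shared by Taxon 2, Taxon 6, Taxon 7, and Taxon 8 — a synapomorphy uniting that clade.
Only Taxon 6 and Taxon 8 show the derived state 'no' for reduced hind limbs, supporting them as a clade.
Only Taxon 2, Taxon 6, and Taxon 8 show the derived state 'yes' for keeled scales, supporting them as a clade.
Most parsimonious ingroup topology: ((((Taxon 6,Taxon 8),Taxon 2),Taxon 7),Taxon 3).
The clade {Taxon 2, Taxon 6, Taxon 8} is supported by keeled scales: its derived state 'yes' occurs in exactly those taxa and in no other taxon (including the outgroup).

keeled scales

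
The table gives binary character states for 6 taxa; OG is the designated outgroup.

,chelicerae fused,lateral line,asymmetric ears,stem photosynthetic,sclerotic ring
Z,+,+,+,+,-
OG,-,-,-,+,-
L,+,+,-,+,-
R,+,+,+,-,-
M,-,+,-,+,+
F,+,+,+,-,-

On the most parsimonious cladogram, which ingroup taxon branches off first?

M

Character polarity is set by the outgroup: the derived state is whichever differs from the outgroup's state, so for stem photosynthetic the derived state is '-', and for the remaining characters it is '+'.
chelicerae fused (derived state '+') is shared by F, L, R, and Z — a synapomorphy uniting that clade.
lateral line (derived state '+') is shared by all ingroup taxa — unites the whole ingroup.
Only F, R, and Z show the derived state '+' for asymmetric ears, supporting them as a clade.
Only F and R show the derived state '-' for stem photosynthetic, supporting them as a clade.
sclerotic ring: derived state '+' in M only — an autapomorphy, so it tells us nothing about relationships among taxa.
Most parsimonious ingroup topology: ((((R,F),Z),L),M).
M is sister to the clade containing all other ingroup taxa, so it is the earliest-diverging (most basal) ingroup lineage.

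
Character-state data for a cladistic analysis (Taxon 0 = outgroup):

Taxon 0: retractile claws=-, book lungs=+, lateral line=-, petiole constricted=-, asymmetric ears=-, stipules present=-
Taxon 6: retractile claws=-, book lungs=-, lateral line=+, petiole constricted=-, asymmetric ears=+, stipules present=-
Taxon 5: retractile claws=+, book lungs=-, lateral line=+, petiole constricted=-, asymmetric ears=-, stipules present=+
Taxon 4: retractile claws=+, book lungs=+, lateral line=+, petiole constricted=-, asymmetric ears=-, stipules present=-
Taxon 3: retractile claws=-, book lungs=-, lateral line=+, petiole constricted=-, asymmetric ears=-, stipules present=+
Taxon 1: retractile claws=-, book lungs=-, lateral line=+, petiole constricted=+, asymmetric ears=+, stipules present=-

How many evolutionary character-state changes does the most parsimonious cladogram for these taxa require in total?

7

Character polarity is set by the outgroup: the derived state is whichever differs from the outgroup's state, so for book lungs the derived state is '-', and for the remaining characters it is '+'.
retractile claws groups Taxon 4 and Taxon 5, which is incompatible with the clades supported by the remaining characters; treating it as convergent (homoplasy) costs fewer steps than any alternative tree.
book lungs (derived state '-') is shared by Taxon 1, Taxon 3, Taxon 5, and Taxon 6 — a synapomorphy uniting that clade.
lateral line (derived state '+') is shared by all ingroup taxa — unites the whole ingroup.
petiole constricted (derived state '+') is unique to Taxon 1 (autapomorphy; uninformative for grouping).
Only Taxon 1 and Taxon 6 show the derived state '+' for asymmetric ears, supporting them as a clade.
Only Taxon 3 and Taxon 5 show the derived state '+' for stipules present, supporting them as a clade.
Most parsimonious ingroup topology: (((Taxon 6,Taxon 1),(Taxon 5,Taxon 3)),Taxon 4).
Changes per character on this tree: retractile claws: 2; book lungs: 1; lateral line: 1; petiole constricted: 1; asymmetric ears: 1; stipules present: 1.
Total = 7.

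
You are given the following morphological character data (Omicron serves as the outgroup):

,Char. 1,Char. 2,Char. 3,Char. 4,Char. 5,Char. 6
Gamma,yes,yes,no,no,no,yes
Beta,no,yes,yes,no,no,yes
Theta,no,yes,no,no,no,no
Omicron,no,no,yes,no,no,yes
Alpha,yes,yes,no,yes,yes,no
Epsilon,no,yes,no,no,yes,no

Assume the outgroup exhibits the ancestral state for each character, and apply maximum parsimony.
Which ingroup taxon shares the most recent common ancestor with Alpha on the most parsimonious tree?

Character polarity is set by the outgroup: the derived state is whichever differs from the outgroup's state, so for Char. 3, Char. 6 the derived state is 'no', and for the remaining characters it is 'yes'.
Char. 1 groups Alpha and Gamma, which is incompatible with the clades supported by the remaining characters; treating it as convergent (homoplasy) costs fewer steps than any alternative tree.
All ingroup taxa share the derived state 'yes' for Char. 2; it defines the ingroup but does not resolve relationships within it.
Char. 3: derived state 'no' in Alpha, Epsilon, Gamma, and Theta only — synapomorphy for {Alpha, Epsilon, Gamma, Theta}.
Char. 4: derived state 'yes' in Alpha only — an autapomorphy, so it tells us nothing about relationships among taxa.
Char. 5: derived state 'yes' in Alpha and Epsilon only — synapomorphy for {Alpha, Epsilon}.
Char. 6: derived state 'no' in Alpha, Epsilon, and Theta only — synapomorphy for {Alpha, Epsilon, Theta}.
Most parsimonious ingroup topology: ((((Epsilon,Alpha),Theta),Gamma),Beta).
Alpha and Epsilon form a cherry on this tree, so they are sister taxa.

Epsilon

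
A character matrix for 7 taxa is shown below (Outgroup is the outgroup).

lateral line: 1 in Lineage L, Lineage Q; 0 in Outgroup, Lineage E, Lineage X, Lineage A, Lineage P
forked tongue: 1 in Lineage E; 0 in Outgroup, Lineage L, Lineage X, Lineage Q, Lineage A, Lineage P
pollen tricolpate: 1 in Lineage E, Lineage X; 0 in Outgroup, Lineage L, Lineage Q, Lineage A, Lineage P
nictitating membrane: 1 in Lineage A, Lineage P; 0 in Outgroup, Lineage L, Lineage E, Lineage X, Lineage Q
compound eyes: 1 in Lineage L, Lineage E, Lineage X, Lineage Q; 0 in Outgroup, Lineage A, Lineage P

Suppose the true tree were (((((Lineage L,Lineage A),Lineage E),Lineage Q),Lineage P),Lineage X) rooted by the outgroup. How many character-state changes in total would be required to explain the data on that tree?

Map each character onto (((((Lineage L,Lineage A),Lineage E),Lineage Q),Lineage P),Lineage X) (rooted by Outgroup) and count the minimum state changes it requires (Fitch parsimony):
lateral line: 2; forked tongue: 1; pollen tricolpate: 2; nictitating membrane: 2; compound eyes: 3.
Total tree length = 10.

10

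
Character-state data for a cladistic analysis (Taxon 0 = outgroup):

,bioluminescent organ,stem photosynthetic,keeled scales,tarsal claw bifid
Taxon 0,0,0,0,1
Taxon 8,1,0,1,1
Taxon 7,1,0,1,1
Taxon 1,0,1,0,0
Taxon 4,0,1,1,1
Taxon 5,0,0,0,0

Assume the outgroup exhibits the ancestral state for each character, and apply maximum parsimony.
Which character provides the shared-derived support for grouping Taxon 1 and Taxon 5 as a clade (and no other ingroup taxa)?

tarsal claw bifid

Character polarity is set by the outgroup: the derived state is whichever differs from the outgroup's state, so for tarsal claw bifid the derived state is '0', and for the remaining characters it is '1'.
bioluminescent organ (derived state '1') is shared by Taxon 7 and Taxon 8 — a synapomorphy uniting that clade.
stem photosynthetic (state '1') occurs in Taxon 1 and Taxon 4 but conflicts with the nesting implied by the other characters — most parsimoniously interpreted as homoplasy.
Only Taxon 4, Taxon 7, and Taxon 8 show the derived state '1' for keeled scales, supporting them as a clade.
tarsal claw bifid: derived state '0' in Taxon 1 and Taxon 5 only — synapomorphy for {Taxon 1, Taxon 5}.
Most parsimonious ingroup topology: (((Taxon 8,Taxon 7),Taxon 4),(Taxon 1,Taxon 5)).
The clade {Taxon 1, Taxon 5} is supported by tarsal claw bifid: its derived state '0' occurs in exactly those taxa and in no other taxon (including the outgroup).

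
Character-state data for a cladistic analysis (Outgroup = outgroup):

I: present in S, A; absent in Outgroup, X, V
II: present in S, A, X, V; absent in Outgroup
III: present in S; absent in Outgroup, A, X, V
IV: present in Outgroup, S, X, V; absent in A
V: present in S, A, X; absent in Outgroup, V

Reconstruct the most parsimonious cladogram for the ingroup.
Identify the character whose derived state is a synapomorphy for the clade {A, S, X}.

V

Character polarity is set by the outgroup: the derived state is whichever differs from the outgroup's state, so for IV the derived state is 'absent', and for the remaining characters it is 'present'.
I: derived state 'present' in A and S only — synapomorphy for {A, S}.
All ingroup taxa share the derived state 'present' for II; it defines the ingroup but does not resolve relationships within it.
III (derived state 'present') is unique to S (autapomorphy; uninformative for grouping).
IV (derived state 'absent') is unique to A (autapomorphy; uninformative for grouping).
V (derived state 'present') is shared by A, S, and X — a synapomorphy uniting that clade.
Most parsimonious ingroup topology: ((X,(A,S)),V).
The clade {A, S, X} is supported by V: its derived state 'present' occurs in exactly those taxa and in no other taxon (including the outgroup).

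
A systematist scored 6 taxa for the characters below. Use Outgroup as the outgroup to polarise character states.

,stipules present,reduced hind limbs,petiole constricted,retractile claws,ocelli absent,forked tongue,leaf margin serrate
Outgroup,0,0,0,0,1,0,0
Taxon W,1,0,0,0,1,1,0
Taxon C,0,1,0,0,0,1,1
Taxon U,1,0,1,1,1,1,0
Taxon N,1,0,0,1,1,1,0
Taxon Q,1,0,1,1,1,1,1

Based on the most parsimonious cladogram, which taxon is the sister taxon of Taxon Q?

Taxon U

Character polarity is set by the outgroup: the derived state is whichever differs from the outgroup's state, so for ocelli absent the derived state is '0', and for the remaining characters it is '1'.
stipules present: derived state '1' in Taxon N, Taxon Q, Taxon U, and Taxon W only — synapomorphy for {Taxon N, Taxon Q, Taxon U, Taxon W}.
reduced hind limbs (derived state '1') is unique to Taxon C (autapomorphy; uninformative for grouping).
Only Taxon Q and Taxon U show the derived state '1' for petiole constricted, supporting them as a clade.
retractile claws: derived state '1' in Taxon N, Taxon Q, and Taxon U only — synapomorphy for {Taxon N, Taxon Q, Taxon U}.
ocelli absent (derived state '0') is unique to Taxon C (autapomorphy; uninformative for grouping).
forked tongue (derived state '1') is shared by all ingroup taxa — unites the whole ingroup.
leaf margin serrate (state '1') occurs in Taxon C and Taxon Q but conflicts with the nesting implied by the other characters — most parsimoniously interpreted as homoplasy.
Most parsimonious ingroup topology: ((Taxon W,((Taxon U,Taxon Q),Taxon N)),Taxon C).
Taxon Q and Taxon U form a cherry on this tree, so they are sister taxa.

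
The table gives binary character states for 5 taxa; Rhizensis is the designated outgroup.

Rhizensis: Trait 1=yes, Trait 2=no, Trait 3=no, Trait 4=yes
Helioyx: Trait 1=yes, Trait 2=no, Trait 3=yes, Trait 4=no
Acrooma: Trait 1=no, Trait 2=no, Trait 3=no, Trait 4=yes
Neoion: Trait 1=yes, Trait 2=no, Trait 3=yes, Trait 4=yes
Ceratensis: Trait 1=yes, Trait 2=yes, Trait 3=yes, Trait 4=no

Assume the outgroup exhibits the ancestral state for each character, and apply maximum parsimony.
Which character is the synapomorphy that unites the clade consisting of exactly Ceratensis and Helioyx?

Character polarity is set by the outgroup: the derived state is whichever differs from the outgroup's state, so for Trait 1, Trait 4 the derived state is 'no', and for the remaining characters it is 'yes'.
Trait 1: derived state 'no' in Acrooma only — an autapomorphy, so it tells us nothing about relationships among taxa.
Trait 2 (derived state 'yes') is unique to Ceratensis (autapomorphy; uninformative for grouping).
Only Ceratensis, Helioyx, and Neoion show the derived state 'yes' for Trait 3, supporting them as a clade.
Trait 4 (derived state 'no') is shared by Ceratensis and Helioyx — a synapomorphy uniting that clade.
Most parsimonious ingroup topology: (((Helioyx,Ceratensis),Neoion),Acrooma).
The clade {Ceratensis, Helioyx} is supported by Trait 4: its derived state 'no' occurs in exactly those taxa and in no other taxon (including the outgroup).

Trait 4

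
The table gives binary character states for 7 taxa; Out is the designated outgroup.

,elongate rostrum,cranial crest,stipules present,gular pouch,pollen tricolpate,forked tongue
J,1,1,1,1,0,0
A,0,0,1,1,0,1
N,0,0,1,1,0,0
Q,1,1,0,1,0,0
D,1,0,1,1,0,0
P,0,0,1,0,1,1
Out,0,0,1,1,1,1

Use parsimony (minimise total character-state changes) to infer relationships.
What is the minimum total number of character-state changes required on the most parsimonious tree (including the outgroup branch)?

Character polarity is set by the outgroup: the derived state is whichever differs from the outgroup's state, so for stipules present, gular pouch, pollen tricolpate, forked tongue the derived state is '0', and for the remaining characters it is '1'.
elongate rostrum: derived state '1' in D, J, and Q only — synapomorphy for {D, J, Q}.
cranial crest (derived state '1') is shared by J and Q — a synapomorphy uniting that clade.
stipules present: derived state '0' in Q only — an autapomorphy, so it tells us nothing about relationships among taxa.
gular pouch (derived state '0') is unique to P (autapomorphy; uninformative for grouping).
Only A, D, J, N, and Q show the derived state '0' for pollen tricolpate, supporting them as a clade.
Only D, J, N, and Q show the derived state '0' for forked tongue, supporting them as a clade.
Most parsimonious ingroup topology: (((((Q,J),D),N),A),P).
Changes per character on this tree: elongate rostrum: 1; cranial crest: 1; stipules present: 1; gular pouch: 1; pollen tricolpate: 1; forked tongue: 1.
Total = 6.

6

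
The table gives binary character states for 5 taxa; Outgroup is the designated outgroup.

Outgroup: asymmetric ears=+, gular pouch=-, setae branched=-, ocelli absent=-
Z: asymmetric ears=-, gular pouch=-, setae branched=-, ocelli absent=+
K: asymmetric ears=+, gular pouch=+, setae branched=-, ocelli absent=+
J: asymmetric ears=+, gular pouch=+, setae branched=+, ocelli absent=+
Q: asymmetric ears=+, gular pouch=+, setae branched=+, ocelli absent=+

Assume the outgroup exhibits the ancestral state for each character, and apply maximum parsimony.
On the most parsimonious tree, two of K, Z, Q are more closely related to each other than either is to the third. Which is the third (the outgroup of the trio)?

Character polarity is set by the outgroup: the derived state is whichever differs from the outgroup's state, so for asymmetric ears the derived state is '-', and for the remaining characters it is '+'.
asymmetric ears: derived state '-' in Z only — an autapomorphy, so it tells us nothing about relationships among taxa.
gular pouch: derived state '+' in J, K, and Q only — synapomorphy for {J, K, Q}.
setae branched (derived state '+') is shared by J and Q — a synapomorphy uniting that clade.
All ingroup taxa share the derived state '+' for ocelli absent; it defines the ingroup but does not resolve relationships within it.
Most parsimonious ingroup topology: (Z,(K,(J,Q))).
Q and K share a more recent common ancestor with each other than either does with Z, so Z is the least closely related of the three.

Z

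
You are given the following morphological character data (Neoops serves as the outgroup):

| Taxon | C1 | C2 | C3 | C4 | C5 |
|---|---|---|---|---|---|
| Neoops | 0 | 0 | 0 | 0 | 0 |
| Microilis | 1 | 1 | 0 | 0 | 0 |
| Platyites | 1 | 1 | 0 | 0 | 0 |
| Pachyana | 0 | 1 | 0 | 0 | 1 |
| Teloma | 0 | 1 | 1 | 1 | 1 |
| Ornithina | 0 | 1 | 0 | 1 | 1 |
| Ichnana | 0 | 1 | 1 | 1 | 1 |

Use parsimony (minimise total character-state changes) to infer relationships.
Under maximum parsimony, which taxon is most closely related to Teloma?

Ichnana

The outgroup has state '0' for every character, so '1' is the derived state throughout.
C1 (derived state '1') is shared by Microilis and Platyites — a synapomorphy uniting that clade.
All ingroup taxa share the derived state '1' for C2; it defines the ingroup but does not resolve relationships within it.
C3 (derived state '1') is shared by Ichnana and Teloma — a synapomorphy uniting that clade.
C4: derived state '1' in Ichnana, Ornithina, and Teloma only — synapomorphy for {Ichnana, Ornithina, Teloma}.
C5 (derived state '1') is shared by Ichnana, Ornithina, Pachyana, and Teloma — a synapomorphy uniting that clade.
Most parsimonious ingroup topology: ((Microilis,Platyites),(Pachyana,((Teloma,Ichnana),Ornithina))).
Teloma and Ichnana form a cherry on this tree, so they are sister taxa.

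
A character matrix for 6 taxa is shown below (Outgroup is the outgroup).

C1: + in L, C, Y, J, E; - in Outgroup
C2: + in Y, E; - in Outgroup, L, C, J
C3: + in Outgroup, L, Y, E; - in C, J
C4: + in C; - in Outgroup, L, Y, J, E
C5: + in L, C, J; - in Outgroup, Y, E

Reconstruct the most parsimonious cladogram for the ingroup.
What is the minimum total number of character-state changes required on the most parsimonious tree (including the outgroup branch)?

Character polarity is set by the outgroup: the derived state is whichever differs from the outgroup's state, so for C3 the derived state is '-', and for the remaining characters it is '+'.
C1 (derived state '+') is shared by all ingroup taxa — unites the whole ingroup.
C2: derived state '+' in E and Y only — synapomorphy for {E, Y}.
C3 (derived state '-') is shared by C and J — a synapomorphy uniting that clade.
C4: derived state '+' in C only — an autapomorphy, so it tells us nothing about relationships among taxa.
C5: derived state '+' in C, J, and L only — synapomorphy for {C, J, L}.
Most parsimonious ingroup topology: ((L,(C,J)),(Y,E)).
Changes per character on this tree: C1: 1; C2: 1; C3: 1; C4: 1; C5: 1.
Total = 5.

5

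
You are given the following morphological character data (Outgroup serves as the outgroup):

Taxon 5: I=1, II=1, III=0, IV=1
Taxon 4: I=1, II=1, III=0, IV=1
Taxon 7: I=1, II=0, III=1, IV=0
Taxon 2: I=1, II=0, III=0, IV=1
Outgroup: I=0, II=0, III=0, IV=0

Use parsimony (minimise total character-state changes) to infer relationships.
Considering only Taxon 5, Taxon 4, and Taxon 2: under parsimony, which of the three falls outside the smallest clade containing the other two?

Taxon 2

The outgroup has state '0' for every character, so '1' is the derived state throughout.
I (derived state '1') is shared by all ingroup taxa — unites the whole ingroup.
II (derived state '1') is shared by Taxon 4 and Taxon 5 — a synapomorphy uniting that clade.
III: derived state '1' in Taxon 7 only — an autapomorphy, so it tells us nothing about relationships among taxa.
IV: derived state '1' in Taxon 2, Taxon 4, and Taxon 5 only — synapomorphy for {Taxon 2, Taxon 4, Taxon 5}.
Most parsimonious ingroup topology: ((Taxon 2,(Taxon 5,Taxon 4)),Taxon 7).
Taxon 4 and Taxon 5 share a more recent common ancestor with each other than either does with Taxon 2, so Taxon 2 is the least closely related of the three.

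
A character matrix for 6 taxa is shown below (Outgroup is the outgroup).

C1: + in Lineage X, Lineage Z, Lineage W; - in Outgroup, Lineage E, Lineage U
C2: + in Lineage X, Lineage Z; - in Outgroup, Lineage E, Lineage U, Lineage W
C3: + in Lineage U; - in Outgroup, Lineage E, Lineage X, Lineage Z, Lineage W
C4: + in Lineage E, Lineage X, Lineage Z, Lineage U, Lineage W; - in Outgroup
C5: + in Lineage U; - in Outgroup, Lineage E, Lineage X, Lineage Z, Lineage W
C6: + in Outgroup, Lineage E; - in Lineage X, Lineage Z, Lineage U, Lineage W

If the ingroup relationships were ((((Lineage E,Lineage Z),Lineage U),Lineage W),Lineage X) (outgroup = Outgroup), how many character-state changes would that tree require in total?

Map each character onto ((((Lineage E,Lineage Z),Lineage U),Lineage W),Lineage X) (rooted by Outgroup) and count the minimum state changes it requires (Fitch parsimony):
C1: 3; C2: 2; C3: 1; C4: 1; C5: 1; C6: 2.
Total tree length = 10.

10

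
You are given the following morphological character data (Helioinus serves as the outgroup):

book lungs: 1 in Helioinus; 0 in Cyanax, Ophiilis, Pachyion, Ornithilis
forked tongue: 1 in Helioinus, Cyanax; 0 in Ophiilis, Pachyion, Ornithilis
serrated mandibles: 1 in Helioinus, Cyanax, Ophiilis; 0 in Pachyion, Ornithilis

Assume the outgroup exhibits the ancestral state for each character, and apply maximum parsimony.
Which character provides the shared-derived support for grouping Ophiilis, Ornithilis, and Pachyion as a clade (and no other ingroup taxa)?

forked tongue

The outgroup has state '1' for every character, so '0' is the derived state throughout.
book lungs (derived state '0') is shared by all ingroup taxa — unites the whole ingroup.
forked tongue: derived state '0' in Ophiilis, Ornithilis, and Pachyion only — synapomorphy for {Ophiilis, Ornithilis, Pachyion}.
serrated mandibles (derived state '0') is shared by Ornithilis and Pachyion — a synapomorphy uniting that clade.
Most parsimonious ingroup topology: ((Ophiilis,(Pachyion,Ornithilis)),Cyanax).
The clade {Ophiilis, Ornithilis, Pachyion} is supported by forked tongue: its derived state '0' occurs in exactly those taxa and in no other taxon (including the outgroup).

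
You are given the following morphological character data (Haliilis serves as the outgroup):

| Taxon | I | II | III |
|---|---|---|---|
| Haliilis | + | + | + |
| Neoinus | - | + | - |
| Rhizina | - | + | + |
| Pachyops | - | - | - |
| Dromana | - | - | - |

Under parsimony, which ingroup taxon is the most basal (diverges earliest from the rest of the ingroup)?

Rhizina

The outgroup has state '+' for every character, so '-' is the derived state throughout.
I (derived state '-') is shared by all ingroup taxa — unites the whole ingroup.
Only Dromana and Pachyops show the derived state '-' for II, supporting them as a clade.
Only Dromana, Neoinus, and Pachyops show the derived state '-' for III, supporting them as a clade.
Most parsimonious ingroup topology: ((Neoinus,(Pachyops,Dromana)),Rhizina).
Rhizina is sister to the clade containing all other ingroup taxa, so it is the earliest-diverging (most basal) ingroup lineage.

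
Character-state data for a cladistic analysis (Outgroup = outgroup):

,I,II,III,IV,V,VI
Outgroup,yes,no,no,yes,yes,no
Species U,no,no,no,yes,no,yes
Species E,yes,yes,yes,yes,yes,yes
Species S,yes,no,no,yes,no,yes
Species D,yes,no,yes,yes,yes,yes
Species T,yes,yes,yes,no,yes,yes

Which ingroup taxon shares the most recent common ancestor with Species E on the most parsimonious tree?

Species T

Character polarity is set by the outgroup: the derived state is whichever differs from the outgroup's state, so for I, IV, V the derived state is 'no', and for the remaining characters it is 'yes'.
I (derived state 'no') is unique to Species U (autapomorphy; uninformative for grouping).
II: derived state 'yes' in Species E and Species T only — synapomorphy for {Species E, Species T}.
Only Species D, Species E, and Species T show the derived state 'yes' for III, supporting them as a clade.
IV (derived state 'no') is unique to Species T (autapomorphy; uninformative for grouping).
V (derived state 'no') is shared by Species S and Species U — a synapomorphy uniting that clade.
All ingroup taxa share the derived state 'yes' for VI; it defines the ingroup but does not resolve relationships within it.
Most parsimonious ingroup topology: ((Species U,Species S),((Species E,Species T),Species D)).
Species E and Species T form a cherry on this tree, so they are sister taxa.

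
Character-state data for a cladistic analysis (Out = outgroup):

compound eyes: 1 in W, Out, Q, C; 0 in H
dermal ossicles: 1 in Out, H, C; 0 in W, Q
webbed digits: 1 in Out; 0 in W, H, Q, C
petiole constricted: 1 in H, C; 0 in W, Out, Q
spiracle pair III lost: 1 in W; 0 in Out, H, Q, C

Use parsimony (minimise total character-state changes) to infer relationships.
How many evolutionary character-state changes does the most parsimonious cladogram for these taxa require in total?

Character polarity is set by the outgroup: the derived state is whichever differs from the outgroup's state, so for compound eyes, dermal ossicles, webbed digits the derived state is '0', and for the remaining characters it is '1'.
compound eyes: derived state '0' in H only — an autapomorphy, so it tells us nothing about relationships among taxa.
dermal ossicles: derived state '0' in Q and W only — synapomorphy for {Q, W}.
webbed digits (derived state '0') is shared by all ingroup taxa — unites the whole ingroup.
petiole constricted (derived state '1') is shared by C and H — a synapomorphy uniting that clade.
spiracle pair III lost (derived state '1') is unique to W (autapomorphy; uninformative for grouping).
Most parsimonious ingroup topology: ((W,Q),(C,H)).
Changes per character on this tree: compound eyes: 1; dermal ossicles: 1; webbed digits: 1; petiole constricted: 1; spiracle pair III lost: 1.
Total = 5.

5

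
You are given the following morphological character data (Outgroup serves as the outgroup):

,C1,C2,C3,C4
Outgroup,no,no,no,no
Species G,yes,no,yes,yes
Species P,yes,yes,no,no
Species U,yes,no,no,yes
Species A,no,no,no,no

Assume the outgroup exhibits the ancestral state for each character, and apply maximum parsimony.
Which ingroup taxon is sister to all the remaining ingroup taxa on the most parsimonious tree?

The outgroup has state 'no' for every character, so 'yes' is the derived state throughout.
C1 (derived state 'yes') is shared by Species G, Species P, and Species U — a synapomorphy uniting that clade.
C2 (derived state 'yes') is unique to Species P (autapomorphy; uninformative for grouping).
C3 (derived state 'yes') is unique to Species G (autapomorphy; uninformative for grouping).
Only Species G and Species U show the derived state 'yes' for C4, supporting them as a clade.
Most parsimonious ingroup topology: (((Species G,Species U),Species P),Species A).
Species A is sister to the clade containing all other ingroup taxa, so it is the earliest-diverging (most basal) ingroup lineage.

Species A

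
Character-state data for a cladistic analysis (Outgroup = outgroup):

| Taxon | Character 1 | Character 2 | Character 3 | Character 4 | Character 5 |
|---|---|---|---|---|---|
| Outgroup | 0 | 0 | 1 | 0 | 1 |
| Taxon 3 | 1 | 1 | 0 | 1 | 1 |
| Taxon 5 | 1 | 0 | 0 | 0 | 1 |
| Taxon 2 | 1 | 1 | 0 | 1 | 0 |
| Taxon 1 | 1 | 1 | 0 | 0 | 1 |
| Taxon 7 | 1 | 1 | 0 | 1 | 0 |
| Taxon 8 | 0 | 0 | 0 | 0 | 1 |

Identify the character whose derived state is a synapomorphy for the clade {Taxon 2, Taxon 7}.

Character 5

Character polarity is set by the outgroup: the derived state is whichever differs from the outgroup's state, so for Character 3, Character 5 the derived state is '0', and for the remaining characters it is '1'.
Character 1: derived state '1' in Taxon 1, Taxon 2, Taxon 3, Taxon 5, and Taxon 7 only — synapomorphy for {Taxon 1, Taxon 2, Taxon 3, Taxon 5, Taxon 7}.
Character 2 (derived state '1') is shared by Taxon 1, Taxon 2, Taxon 3, and Taxon 7 — a synapomorphy uniting that clade.
All ingroup taxa share the derived state '0' for Character 3; it defines the ingroup but does not resolve relationships within it.
Character 4: derived state '1' in Taxon 2, Taxon 3, and Taxon 7 only — synapomorphy for {Taxon 2, Taxon 3, Taxon 7}.
Character 5: derived state '0' in Taxon 2 and Taxon 7 only — synapomorphy for {Taxon 2, Taxon 7}.
Most parsimonious ingroup topology: ((((Taxon 3,(Taxon 2,Taxon 7)),Taxon 1),Taxon 5),Taxon 8).
The clade {Taxon 2, Taxon 7} is supported by Character 5: its derived state '0' occurs in exactly those taxa and in no other taxon (including the outgroup).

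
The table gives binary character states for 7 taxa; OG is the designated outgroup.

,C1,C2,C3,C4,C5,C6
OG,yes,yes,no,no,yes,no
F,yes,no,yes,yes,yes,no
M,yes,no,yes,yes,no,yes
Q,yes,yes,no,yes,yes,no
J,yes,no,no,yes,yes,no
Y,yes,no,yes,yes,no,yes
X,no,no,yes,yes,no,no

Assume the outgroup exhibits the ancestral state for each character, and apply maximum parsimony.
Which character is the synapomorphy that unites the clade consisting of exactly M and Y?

Character polarity is set by the outgroup: the derived state is whichever differs from the outgroup's state, so for C1, C2, C5 the derived state is 'no', and for the remaining characters it is 'yes'.
C1: derived state 'no' in X only — an autapomorphy, so it tells us nothing about relationships among taxa.
C2 (derived state 'no') is shared by F, J, M, X, and Y — a synapomorphy uniting that clade.
C3 (derived state 'yes') is shared by F, M, X, and Y — a synapomorphy uniting that clade.
C4 (derived state 'yes') is shared by all ingroup taxa — unites the whole ingroup.
C5 (derived state 'no') is shared by M, X, and Y — a synapomorphy uniting that clade.
C6: derived state 'yes' in M and Y only — synapomorphy for {M, Y}.
Most parsimonious ingroup topology: (((F,((M,Y),X)),J),Q).
The clade {M, Y} is supported by C6: its derived state 'yes' occurs in exactly those taxa and in no other taxon (including the outgroup).

C6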